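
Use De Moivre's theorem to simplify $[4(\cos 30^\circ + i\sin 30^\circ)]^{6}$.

By De Moivre: z^n = r^n(cos(nθ) + i sin(nθ))
= 4^6(cos(6*30°) + i sin(6*30°))
= 4096(cos 180° + i sin 180°)
= -4096


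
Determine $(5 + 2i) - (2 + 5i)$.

(5 - 2) + (2 - 5)i = 3 - 3i


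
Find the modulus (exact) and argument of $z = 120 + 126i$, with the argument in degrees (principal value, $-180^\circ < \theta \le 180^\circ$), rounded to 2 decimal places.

|z| = sqrt(120^2 + 126^2) = 174
arg(z) = arctan(b/a) = arctan(126/120) (quadrant-adjusted) = 46.40°


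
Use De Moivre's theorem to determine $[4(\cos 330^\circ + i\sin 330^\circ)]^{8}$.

By De Moivre: z^n = r^n(cos(nθ) + i sin(nθ))
= 4^8(cos(8*330°) + i sin(8*330°))
= 65536(cos 120° + i sin 120°)
= -32768 + 32768*sqrt(3)i


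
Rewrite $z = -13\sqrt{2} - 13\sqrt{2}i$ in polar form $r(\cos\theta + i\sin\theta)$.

r = |z| = sqrt(a^2 + b^2) = sqrt((-13*sqrt(2))^2 + (-13*sqrt(2))^2) = sqrt(338 + 338) = sqrt(676) = 26
θ = arctan(b/a) = arctan(-18.3848/-18.3848) (quadrant-adjusted) = 225°
z = 26(cos 225° + i sin 225°)


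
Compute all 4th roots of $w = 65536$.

|w| = 65536, arg(w) = 0°
Root modulus = 65536^(1/4) = 16
Root arguments: θ_k = (0° + 360°k)/4 for k = 0, 1, ..., 3
Roots: 16, 16i, -16, -16i


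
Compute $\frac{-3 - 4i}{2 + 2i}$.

Multiply numerator and denominator by conjugate (2 - 2i):
= (-3 - 4i)(2 - 2i) / (2^2 + 2^2)
= (-14 - 2i) / 8
Divide through by 2: (-7 - i) / 4
= -7/4 - (1/4)i


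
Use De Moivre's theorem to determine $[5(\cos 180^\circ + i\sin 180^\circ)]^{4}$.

By De Moivre: z^n = r^n(cos(nθ) + i sin(nθ))
= 5^4(cos(4*180°) + i sin(4*180°))
= 625(cos 0° + i sin 0°)
= 625


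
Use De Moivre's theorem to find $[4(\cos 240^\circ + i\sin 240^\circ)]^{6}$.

By De Moivre: z^n = r^n(cos(nθ) + i sin(nθ))
= 4^6(cos(6*240°) + i sin(6*240°))
= 4096(cos 0° + i sin 0°)
= 4096


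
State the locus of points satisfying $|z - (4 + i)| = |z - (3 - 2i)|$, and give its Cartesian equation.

|z - z1| = |z - z2| means z is equidistant from z1 and z2,
i.e. the perpendicular bisector of the segment from (4, 1) to (3, -2) (midpoint (7/2, -1/2)).
With z = x + yi, square both sides:
(x - 4)^2 + (y - 1)^2 = (x - 3)^2 + (y - (-2))^2
The x^2 and y^2 terms cancel: -2x + (-6)y = 13 - 17 = -4
Simplify: x + 3y = 2
Locus: Perpendicular bisector of the segment from (4, 1) to (3, -2): the line x + 3y = 2


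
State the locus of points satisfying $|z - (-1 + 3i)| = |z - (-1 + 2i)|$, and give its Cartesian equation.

|z - z1| = |z - z2| means z is equidistant from z1 and z2,
i.e. the perpendicular bisector of the segment from (-1, 3) to (-1, 2) (midpoint (-1, 5/2)).
With z = x + yi, square both sides:
(x - (-1))^2 + (y - 3)^2 = (x - (-1))^2 + (y - 2)^2
The x^2 and y^2 terms cancel: 0x + (-2)y = 5 - 10 = -5
Simplify: y = 5/2
Locus: Perpendicular bisector of the segment from (-1, 3) to (-1, 2): the line y = 5/2


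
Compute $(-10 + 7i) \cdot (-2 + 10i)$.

(a1*a2 - b1*b2) + (a1*b2 + b1*a2)i
= (20 - 70) + (-100 + (-14))i
= -50 - 114i


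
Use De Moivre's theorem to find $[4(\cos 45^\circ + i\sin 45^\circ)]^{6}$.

By De Moivre: z^n = r^n(cos(nθ) + i sin(nθ))
= 4^6(cos(6*45°) + i sin(6*45°))
= 4096(cos 270° + i sin 270°)
= -4096i


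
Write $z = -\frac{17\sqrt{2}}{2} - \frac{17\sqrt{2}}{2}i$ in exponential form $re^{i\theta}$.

r = |z| = sqrt((-17*sqrt(2)/2)^2 + (-17*sqrt(2)/2)^2) = sqrt(289/2 + 289/2) = sqrt(289) = 17
θ = arctan(b/a) = arctan(-12.0208/-12.0208) (quadrant-adjusted) = -135° = -3π/4
z = 17e^(-i*3π/4)


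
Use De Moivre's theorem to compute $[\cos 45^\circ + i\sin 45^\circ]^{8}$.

By De Moivre: z^n = r^n(cos(nθ) + i sin(nθ))
= 1^8(cos(8*45°) + i sin(8*45°))
= 1(cos 0° + i sin 0°)
= 1


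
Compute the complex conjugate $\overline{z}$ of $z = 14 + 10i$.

If z = a + bi, then conjugate(z) = a - bi
conjugate(14 + 10i) = 14 - 10i


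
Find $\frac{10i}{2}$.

Divisor is real, so divide each part by 2:
= 5i


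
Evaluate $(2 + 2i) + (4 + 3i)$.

(2 + 4) + (2 + 3)i = 6 + 5i


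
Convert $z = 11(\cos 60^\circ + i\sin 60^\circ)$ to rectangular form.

a = r cos θ = 11 * 1/2 = 11/2
b = r sin θ = 11 * sqrt(3)/2 = 11*sqrt(3)/2
z = 11/2 + (11*sqrt(3)/2)i


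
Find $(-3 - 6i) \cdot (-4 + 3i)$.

(a1*a2 - b1*b2) + (a1*b2 + b1*a2)i
= (12 - (-18)) + (-9 + 24)i
= 30 + 15i


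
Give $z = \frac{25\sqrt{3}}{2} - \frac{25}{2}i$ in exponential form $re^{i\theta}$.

r = |z| = sqrt((25*sqrt(3)/2)^2 + (-25/2)^2) = sqrt(1875/4 + 625/4) = sqrt(625) = 25
θ = arctan(b/a) = arctan(-12.5/21.6506) (quadrant-adjusted) = -30° = -π/6
z = 25e^(-i*π/6)


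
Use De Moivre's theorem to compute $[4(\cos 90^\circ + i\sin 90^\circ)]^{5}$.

By De Moivre: z^n = r^n(cos(nθ) + i sin(nθ))
= 4^5(cos(5*90°) + i sin(5*90°))
= 1024(cos 90° + i sin 90°)
= 1024i


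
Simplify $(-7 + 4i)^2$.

(a + bi)^2 = a^2 - b^2 + 2abi
= (-7)^2 - 4^2 + 2*(-7)*4i
= 33 - 56i


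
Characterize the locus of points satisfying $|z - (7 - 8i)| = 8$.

|z - z0| = r describes a circle centered at z0 with radius r
Here z0 = 7 - 8i and r = 8
Locus: Circle centered at (7, -8) with radius 8


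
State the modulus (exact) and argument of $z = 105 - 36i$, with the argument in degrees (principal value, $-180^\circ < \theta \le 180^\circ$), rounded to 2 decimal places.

|z| = sqrt(105^2 + (-36)^2) = 111
arg(z) = arctan(b/a) = arctan(-36/105) (quadrant-adjusted) = -18.92°


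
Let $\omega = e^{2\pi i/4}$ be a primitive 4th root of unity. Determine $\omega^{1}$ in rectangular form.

ω^1 = e^(2πi·1/4) = e^(i·1π/2)
= cos(1π/2) + i sin(1π/2)
= i


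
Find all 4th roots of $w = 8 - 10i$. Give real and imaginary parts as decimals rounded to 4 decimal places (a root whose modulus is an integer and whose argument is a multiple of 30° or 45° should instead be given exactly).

|w| = sqrt(164) ≈ 12.806248, arg(w) ≈ 308.659808°
Root modulus = sqrt(164)^(1/4) ≈ 1.891714
Root arguments: θ_k = (arg(w) + 360°k)/4 for k = 0, 1, ..., 3
Compute each root as (root modulus)(cos θ_k + i sin θ_k) using full-precision intermediates, then round to 4 decimal places.
Roots: 0.4202 + 1.8444i, -1.8444 + 0.4202i, -0.4202 - 1.8444i, 1.8444 - 0.4202i


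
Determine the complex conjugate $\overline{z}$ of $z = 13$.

If z = a + bi, then conjugate(z) = a - bi
conjugate(13) = 13


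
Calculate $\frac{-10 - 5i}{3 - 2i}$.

Multiply numerator and denominator by conjugate (3 + 2i):
= (-10 - 5i)(3 + 2i) / (3^2 + (-2)^2)
= (-20 - 35i) / 13
= -20/13 - (35/13)i


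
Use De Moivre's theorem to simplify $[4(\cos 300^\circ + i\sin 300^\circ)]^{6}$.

By De Moivre: z^n = r^n(cos(nθ) + i sin(nθ))
= 4^6(cos(6*300°) + i sin(6*300°))
= 4096(cos 0° + i sin 0°)
= 4096


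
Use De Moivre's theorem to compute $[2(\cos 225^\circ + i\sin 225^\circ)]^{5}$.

By De Moivre: z^n = r^n(cos(nθ) + i sin(nθ))
= 2^5(cos(5*225°) + i sin(5*225°))
= 32(cos 45° + i sin 45°)
= 16*sqrt(2) + 16*sqrt(2)i


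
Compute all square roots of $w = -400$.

|w| = 400, arg(w) = 180°
Root modulus = 400^(1/2) = 20
Root arguments: θ_k = (180° + 360°k)/2 for k = 0, 1, ..., 1
Roots: 20i, -20i


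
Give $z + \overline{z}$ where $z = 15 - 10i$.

z + conjugate(z) = (a + bi) + (a - bi) = 2a
= 2 * 15 = 30


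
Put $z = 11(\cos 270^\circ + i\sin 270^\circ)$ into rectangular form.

a = r cos θ = 11 * 0 = 0
b = r sin θ = 11 * -1 = -11
z = -11i


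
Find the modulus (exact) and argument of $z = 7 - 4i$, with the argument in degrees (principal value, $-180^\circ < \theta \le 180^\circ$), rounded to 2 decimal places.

|z| = sqrt(7^2 + (-4)^2) = sqrt(65)
arg(z) = arctan(b/a) = arctan(-4/7) (quadrant-adjusted) = -29.74°


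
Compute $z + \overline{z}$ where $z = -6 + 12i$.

z + conjugate(z) = (a + bi) + (a - bi) = 2a
= 2 * (-6) = -12


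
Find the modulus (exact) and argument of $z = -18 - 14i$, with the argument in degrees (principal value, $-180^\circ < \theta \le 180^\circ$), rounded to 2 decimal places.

|z| = sqrt((-18)^2 + (-14)^2) = sqrt(520)
arg(z) = arctan(b/a) = arctan(-14/-18) (quadrant-adjusted) = -142.13°


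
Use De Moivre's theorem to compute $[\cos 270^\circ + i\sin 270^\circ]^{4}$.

By De Moivre: z^n = r^n(cos(nθ) + i sin(nθ))
= 1^4(cos(4*270°) + i sin(4*270°))
= 1(cos 0° + i sin 0°)
= 1


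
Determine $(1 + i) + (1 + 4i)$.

(1 + 1) + (1 + 4)i = 2 + 5i


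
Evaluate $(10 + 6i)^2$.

(a + bi)^2 = a^2 - b^2 + 2abi
= 10^2 - 6^2 + 2*10*6i
= 64 + 120i


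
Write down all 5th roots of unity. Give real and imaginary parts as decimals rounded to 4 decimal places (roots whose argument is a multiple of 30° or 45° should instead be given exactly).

ω_k = e^(2πik/5) = cos(2πk/5) + i sin(2πk/5) for k = 0, 1, ..., 4
Roots: 1, 0.3090 + 0.9511i, -0.8090 + 0.5878i, -0.8090 - 0.5878i, 0.3090 - 0.9511i


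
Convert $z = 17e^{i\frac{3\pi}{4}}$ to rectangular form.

a = r cos θ = 17 * -sqrt(2)/2 = -17*sqrt(2)/2
b = r sin θ = 17 * sqrt(2)/2 = 17*sqrt(2)/2
z = -17*sqrt(2)/2 + (17*sqrt(2)/2)i


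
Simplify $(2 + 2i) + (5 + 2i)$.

(2 + 5) + (2 + 2)i = 7 + 4i


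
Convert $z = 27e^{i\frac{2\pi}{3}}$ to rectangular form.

a = r cos θ = 27 * -1/2 = -27/2
b = r sin θ = 27 * sqrt(3)/2 = 27*sqrt(3)/2
z = -27/2 + (27*sqrt(3)/2)i


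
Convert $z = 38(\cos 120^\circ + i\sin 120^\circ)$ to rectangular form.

a = r cos θ = 38 * -1/2 = -19
b = r sin θ = 38 * sqrt(3)/2 = 19*sqrt(3)
z = -19 + 19*sqrt(3)i


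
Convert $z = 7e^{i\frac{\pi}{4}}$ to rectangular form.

a = r cos θ = 7 * sqrt(2)/2 = 7*sqrt(2)/2
b = r sin θ = 7 * sqrt(2)/2 = 7*sqrt(2)/2
z = 7*sqrt(2)/2 + (7*sqrt(2)/2)i


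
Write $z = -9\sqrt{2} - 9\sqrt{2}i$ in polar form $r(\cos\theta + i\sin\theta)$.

r = |z| = sqrt(a^2 + b^2) = sqrt((-9*sqrt(2))^2 + (-9*sqrt(2))^2) = sqrt(162 + 162) = sqrt(324) = 18
θ = arctan(b/a) = arctan(-12.7279/-12.7279) (quadrant-adjusted) = 225°
z = 18(cos 225° + i sin 225°)


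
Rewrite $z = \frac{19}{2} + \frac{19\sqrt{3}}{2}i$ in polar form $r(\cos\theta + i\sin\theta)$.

r = |z| = sqrt(a^2 + b^2) = sqrt((19/2)^2 + (19*sqrt(3)/2)^2) = sqrt(361/4 + 1083/4) = sqrt(361) = 19
θ = arctan(b/a) = arctan(16.4545/9.5) (quadrant-adjusted) = 60°
z = 19(cos 60° + i sin 60°)


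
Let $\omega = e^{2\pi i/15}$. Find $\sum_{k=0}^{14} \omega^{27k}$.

Let ζ = ω^27 = e^(2πi·27/15). Since 15 ∤ 27, ζ ≠ 1.
Sum = Σ_{k=0}^{14} ζ^k = (ζ^15 - 1)/(ζ - 1) = (ω^{27·15} - 1)/(ζ - 1) = (1 - 1)/(ζ - 1) = 0


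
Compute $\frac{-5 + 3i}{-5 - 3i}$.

Multiply numerator and denominator by conjugate (-5 + 3i):
= (-5 + 3i)(-5 + 3i) / ((-5)^2 + (-3)^2)
= (16 - 30i) / 34
Divide through by 2: (8 - 15i) / 17
= 8/17 - (15/17)i


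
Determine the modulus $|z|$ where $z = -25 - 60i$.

|z| = sqrt(a^2 + b^2) = sqrt((-25)^2 + (-60)^2) = sqrt(4225) = 65


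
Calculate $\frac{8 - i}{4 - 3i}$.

Multiply numerator and denominator by conjugate (4 + 3i):
= (8 - i)(4 + 3i) / (4^2 + (-3)^2)
= (35 + 20i) / 25
Divide through by 5: (7 + 4i) / 5
= 7/5 + (4/5)i


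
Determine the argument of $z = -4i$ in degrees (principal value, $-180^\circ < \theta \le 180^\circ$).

a = 0 and b < 0, so z lies on the negative imaginary axis: θ = -90°


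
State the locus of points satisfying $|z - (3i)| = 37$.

|z - z0| = r describes a circle centered at z0 with radius r
Here z0 = 3i and r = 37
Locus: Circle centered at (0, 3) with radius 37


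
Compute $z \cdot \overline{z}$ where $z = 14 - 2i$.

z * conjugate(z) = |z|^2 = a^2 + b^2
= 14^2 + (-2)^2 = 200


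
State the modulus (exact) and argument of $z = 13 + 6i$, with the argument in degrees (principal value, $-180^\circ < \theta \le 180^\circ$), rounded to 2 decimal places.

|z| = sqrt(13^2 + 6^2) = sqrt(205)
arg(z) = arctan(b/a) = arctan(6/13) (quadrant-adjusted) = 24.78°


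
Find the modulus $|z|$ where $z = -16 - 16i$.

|z| = sqrt(a^2 + b^2) = sqrt((-16)^2 + (-16)^2) = sqrt(512) = sqrt(512)


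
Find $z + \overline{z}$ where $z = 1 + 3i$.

z + conjugate(z) = (a + bi) + (a - bi) = 2a
= 2 * 1 = 2


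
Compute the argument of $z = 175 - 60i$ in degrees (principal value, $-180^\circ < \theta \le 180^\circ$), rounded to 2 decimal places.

θ = arctan(b/a) = arctan(-60/175) (quadrant-adjusted) = -18.92°


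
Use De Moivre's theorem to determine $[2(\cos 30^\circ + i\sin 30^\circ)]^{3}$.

By De Moivre: z^n = r^n(cos(nθ) + i sin(nθ))
= 2^3(cos(3*30°) + i sin(3*30°))
= 8(cos 90° + i sin 90°)
= 8i


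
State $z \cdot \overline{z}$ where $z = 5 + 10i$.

z * conjugate(z) = |z|^2 = a^2 + b^2
= 5^2 + 10^2 = 125


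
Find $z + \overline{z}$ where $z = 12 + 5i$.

z + conjugate(z) = (a + bi) + (a - bi) = 2a
= 2 * 12 = 24


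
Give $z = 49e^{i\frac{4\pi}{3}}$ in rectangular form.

a = r cos θ = 49 * -1/2 = -49/2
b = r sin θ = 49 * -sqrt(3)/2 = -49*sqrt(3)/2
z = -49/2 - (49*sqrt(3)/2)i


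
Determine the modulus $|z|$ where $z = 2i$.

|z| = sqrt(a^2 + b^2) = sqrt(0^2 + 2^2) = sqrt(4) = 2


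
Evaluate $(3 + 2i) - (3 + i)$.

(3 - 3) + (2 - 1)i = i


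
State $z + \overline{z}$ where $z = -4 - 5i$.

z + conjugate(z) = (a + bi) + (a - bi) = 2a
= 2 * (-4) = -8


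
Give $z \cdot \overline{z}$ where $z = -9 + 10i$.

z * conjugate(z) = |z|^2 = a^2 + b^2
= (-9)^2 + 10^2 = 181


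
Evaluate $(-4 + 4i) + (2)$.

(-4 + 2) + (4 + 0)i = -2 + 4i


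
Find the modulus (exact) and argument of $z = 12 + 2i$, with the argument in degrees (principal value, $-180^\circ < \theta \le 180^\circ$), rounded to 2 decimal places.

|z| = sqrt(12^2 + 2^2) = sqrt(148)
arg(z) = arctan(b/a) = arctan(2/12) (quadrant-adjusted) = 9.46°


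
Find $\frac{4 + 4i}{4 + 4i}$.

Multiply numerator and denominator by conjugate (4 - 4i):
= (4 + 4i)(4 - 4i) / (4^2 + 4^2)
= (32) / 32
= 1


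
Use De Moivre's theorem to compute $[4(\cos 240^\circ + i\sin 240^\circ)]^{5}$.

By De Moivre: z^n = r^n(cos(nθ) + i sin(nθ))
= 4^5(cos(5*240°) + i sin(5*240°))
= 1024(cos 120° + i sin 120°)
= -512 + 512*sqrt(3)i


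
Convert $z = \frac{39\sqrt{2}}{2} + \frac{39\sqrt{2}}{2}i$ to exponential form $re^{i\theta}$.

r = |z| = sqrt((39*sqrt(2)/2)^2 + (39*sqrt(2)/2)^2) = sqrt(1521/2 + 1521/2) = sqrt(1521) = 39
θ = arctan(b/a) = arctan(27.5772/27.5772) (quadrant-adjusted) = 45° = π/4
z = 39e^(i*π/4)


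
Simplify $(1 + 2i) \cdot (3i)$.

(a1*a2 - b1*b2) + (a1*b2 + b1*a2)i
= (0 - 6) + (3 + 0)i
= -6 + 3i


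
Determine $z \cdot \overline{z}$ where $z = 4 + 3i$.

z * conjugate(z) = |z|^2 = a^2 + b^2
= 4^2 + 3^2 = 25


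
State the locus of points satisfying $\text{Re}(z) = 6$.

Re(z) = x where z = x + yi; the equation x = 6 is satisfied by all points with that x-coordinate
Locus: Vertical line x = 6


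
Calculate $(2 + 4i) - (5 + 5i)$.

(2 - 5) + (4 - 5)i = -3 - i


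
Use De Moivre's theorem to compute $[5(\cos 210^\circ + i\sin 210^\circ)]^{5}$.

By De Moivre: z^n = r^n(cos(nθ) + i sin(nθ))
= 5^5(cos(5*210°) + i sin(5*210°))
= 3125(cos 330° + i sin 330°)
= 3125*sqrt(3)/2 - (3125/2)i


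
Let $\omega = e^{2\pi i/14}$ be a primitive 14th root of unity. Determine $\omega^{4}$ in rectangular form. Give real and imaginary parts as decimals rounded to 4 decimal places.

ω^4 = e^(2πi·4/14) = e^(i·4π/7)
= cos(4π/7) + i sin(4π/7)
= -0.2225 + 0.9749i


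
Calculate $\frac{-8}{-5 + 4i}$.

Multiply numerator and denominator by conjugate (-5 - 4i):
= (-8)(-5 - 4i) / ((-5)^2 + 4^2)
= (40 + 32i) / 41
= 40/41 + (32/41)i


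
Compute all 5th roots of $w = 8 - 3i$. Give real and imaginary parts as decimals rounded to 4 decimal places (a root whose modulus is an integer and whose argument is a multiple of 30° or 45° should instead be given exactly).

|w| = sqrt(73) ≈ 8.544004, arg(w) ≈ 339.443955°
Root modulus = sqrt(73)^(1/5) ≈ 1.535792
Root arguments: θ_k = (arg(w) + 360°k)/5 for k = 0, 1, ..., 4
Compute each root as (root modulus)(cos θ_k + i sin θ_k) using full-precision intermediates, then round to 4 decimal places.
Roots: 0.5781 + 1.4228i, -1.1746 + 0.9895i, -1.3040 - 0.8113i, 0.3686 - 1.4909i, 1.5318 - 0.1101i


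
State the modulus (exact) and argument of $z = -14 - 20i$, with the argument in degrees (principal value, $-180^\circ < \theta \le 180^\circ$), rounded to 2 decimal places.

|z| = sqrt((-14)^2 + (-20)^2) = sqrt(596)
arg(z) = arctan(b/a) = arctan(-20/-14) (quadrant-adjusted) = -124.99°


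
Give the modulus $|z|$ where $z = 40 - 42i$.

|z| = sqrt(a^2 + b^2) = sqrt(40^2 + (-42)^2) = sqrt(3364) = 58


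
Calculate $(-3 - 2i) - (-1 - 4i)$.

(-3 - (-1)) + (-2 - (-4))i = -2 + 2i


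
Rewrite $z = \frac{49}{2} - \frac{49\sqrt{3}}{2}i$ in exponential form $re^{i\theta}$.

r = |z| = sqrt((49/2)^2 + (-49*sqrt(3)/2)^2) = sqrt(2401/4 + 7203/4) = sqrt(2401) = 49
θ = arctan(b/a) = arctan(-42.4352/24.5) (quadrant-adjusted) = -60° = -π/3
z = 49e^(-i*π/3)


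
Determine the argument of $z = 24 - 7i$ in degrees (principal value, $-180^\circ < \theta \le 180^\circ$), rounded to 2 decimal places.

θ = arctan(b/a) = arctan(-7/24) (quadrant-adjusted) = -16.26°


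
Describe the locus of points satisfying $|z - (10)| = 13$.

|z - z0| = r describes a circle centered at z0 with radius r
Here z0 = 10 and r = 13
Locus: Circle centered at (10, 0) with radius 13


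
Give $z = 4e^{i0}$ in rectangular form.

a = r cos θ = 4 * 1 = 4
b = r sin θ = 4 * 0 = 0
z = 4


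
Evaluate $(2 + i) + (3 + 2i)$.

(2 + 3) + (1 + 2)i = 5 + 3i


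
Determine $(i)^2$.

(a + bi)^2 = a^2 - b^2 + 2abi
= 0^2 - 1^2 + 2*0*1i
= -1


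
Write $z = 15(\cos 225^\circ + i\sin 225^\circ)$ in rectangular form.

a = r cos θ = 15 * -sqrt(2)/2 = -15*sqrt(2)/2
b = r sin θ = 15 * -sqrt(2)/2 = -15*sqrt(2)/2
z = -15*sqrt(2)/2 - (15*sqrt(2)/2)i


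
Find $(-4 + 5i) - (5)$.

(-4 - 5) + (5 - 0)i = -9 + 5i


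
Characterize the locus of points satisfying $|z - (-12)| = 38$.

|z - z0| = r describes a circle centered at z0 with radius r
Here z0 = -12 and r = 38
Locus: Circle centered at (-12, 0) with radius 38


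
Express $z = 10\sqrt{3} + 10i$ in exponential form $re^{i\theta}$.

r = |z| = sqrt((10*sqrt(3))^2 + (10)^2) = sqrt(300 + 100) = sqrt(400) = 20
θ = arctan(b/a) = arctan(10/17.3205) (quadrant-adjusted) = 30° = π/6
z = 20e^(i*π/6)


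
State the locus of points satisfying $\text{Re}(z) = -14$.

Re(z) = x where z = x + yi; the equation x = -14 is satisfied by all points with that x-coordinate
Locus: Vertical line x = -14


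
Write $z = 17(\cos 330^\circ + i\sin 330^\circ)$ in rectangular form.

a = r cos θ = 17 * sqrt(3)/2 = 17*sqrt(3)/2
b = r sin θ = 17 * -1/2 = -17/2
z = 17*sqrt(3)/2 - (17/2)i


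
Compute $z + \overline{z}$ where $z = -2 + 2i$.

z + conjugate(z) = (a + bi) + (a - bi) = 2a
= 2 * (-2) = -4


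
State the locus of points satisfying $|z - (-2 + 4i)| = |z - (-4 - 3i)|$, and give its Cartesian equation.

|z - z1| = |z - z2| means z is equidistant from z1 and z2,
i.e. the perpendicular bisector of the segment from (-2, 4) to (-4, -3) (midpoint (-3, 1/2)).
With z = x + yi, square both sides:
(x - (-2))^2 + (y - 4)^2 = (x - (-4))^2 + (y - (-3))^2
The x^2 and y^2 terms cancel: -4x + (-14)y = 25 - 20 = 5
Simplify: 4x + 14y = -5
Locus: Perpendicular bisector of the segment from (-2, 4) to (-4, -3): the line 4x + 14y = -5


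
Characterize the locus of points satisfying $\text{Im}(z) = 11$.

Im(z) = y where z = x + yi; the equation y = 11 is satisfied by all points with that y-coordinate
Locus: Horizontal line y = 11


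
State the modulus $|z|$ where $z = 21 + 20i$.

|z| = sqrt(a^2 + b^2) = sqrt(21^2 + 20^2) = sqrt(841) = 29


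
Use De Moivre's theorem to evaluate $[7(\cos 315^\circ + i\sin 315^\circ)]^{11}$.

By De Moivre: z^n = r^n(cos(nθ) + i sin(nθ))
= 7^11(cos(11*315°) + i sin(11*315°))
= 1977326743(cos 225° + i sin 225°)
= -1977326743*sqrt(2)/2 - (1977326743*sqrt(2)/2)i


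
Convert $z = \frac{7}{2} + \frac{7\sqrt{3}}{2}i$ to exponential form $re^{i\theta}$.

r = |z| = sqrt((7/2)^2 + (7*sqrt(3)/2)^2) = sqrt(49/4 + 147/4) = sqrt(49) = 7
θ = arctan(b/a) = arctan(6.0622/3.5) (quadrant-adjusted) = 60° = π/3
z = 7e^(i*π/3)


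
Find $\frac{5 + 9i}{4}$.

Divisor is real, so divide each part by 4:
= 5/4 + (9/4)i


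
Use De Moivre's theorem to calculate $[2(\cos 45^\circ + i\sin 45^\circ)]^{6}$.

By De Moivre: z^n = r^n(cos(nθ) + i sin(nθ))
= 2^6(cos(6*45°) + i sin(6*45°))
= 64(cos 270° + i sin 270°)
= -64i


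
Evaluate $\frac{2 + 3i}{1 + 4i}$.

Multiply numerator and denominator by conjugate (1 - 4i):
= (2 + 3i)(1 - 4i) / (1^2 + 4^2)
= (14 - 5i) / 17
= 14/17 - (5/17)i


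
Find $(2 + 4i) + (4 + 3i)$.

(2 + 4) + (4 + 3)i = 6 + 7i


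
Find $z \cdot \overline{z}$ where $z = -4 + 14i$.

z * conjugate(z) = |z|^2 = a^2 + b^2
= (-4)^2 + 14^2 = 212


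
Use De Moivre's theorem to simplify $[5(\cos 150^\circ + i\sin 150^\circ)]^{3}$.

By De Moivre: z^n = r^n(cos(nθ) + i sin(nθ))
= 5^3(cos(3*150°) + i sin(3*150°))
= 125(cos 90° + i sin 90°)
= 125i


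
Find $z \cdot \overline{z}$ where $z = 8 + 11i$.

z * conjugate(z) = |z|^2 = a^2 + b^2
= 8^2 + 11^2 = 185


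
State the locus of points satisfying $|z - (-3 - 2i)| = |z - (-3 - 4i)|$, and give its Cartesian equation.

|z - z1| = |z - z2| means z is equidistant from z1 and z2,
i.e. the perpendicular bisector of the segment from (-3, -2) to (-3, -4) (midpoint (-3, -3)).
With z = x + yi, square both sides:
(x - (-3))^2 + (y - (-2))^2 = (x - (-3))^2 + (y - (-4))^2
The x^2 and y^2 terms cancel: 0x + (-4)y = 25 - 13 = 12
Simplify: y = -3
Locus: Perpendicular bisector of the segment from (-3, -2) to (-3, -4): the line y = -3


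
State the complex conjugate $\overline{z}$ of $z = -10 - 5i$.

If z = a + bi, then conjugate(z) = a - bi
conjugate(-10 - 5i) = -10 + 5i


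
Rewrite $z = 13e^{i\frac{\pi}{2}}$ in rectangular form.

a = r cos θ = 13 * 0 = 0
b = r sin θ = 13 * 1 = 13
z = 13i


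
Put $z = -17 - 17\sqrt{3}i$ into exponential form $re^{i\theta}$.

r = |z| = sqrt((-17)^2 + (-17*sqrt(3))^2) = sqrt(289 + 867) = sqrt(1156) = 34
θ = arctan(b/a) = arctan(-29.4449/-17) (quadrant-adjusted) = -120° = -2π/3
z = 34e^(-i*2π/3)


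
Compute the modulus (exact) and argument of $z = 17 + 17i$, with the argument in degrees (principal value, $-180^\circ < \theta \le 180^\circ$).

|z| = sqrt(17^2 + 17^2) = sqrt(578)
arg(z) = arctan(b/a) = arctan(17/17) (quadrant-adjusted) = 45°


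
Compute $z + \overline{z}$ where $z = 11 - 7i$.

z + conjugate(z) = (a + bi) + (a - bi) = 2a
= 2 * 11 = 22


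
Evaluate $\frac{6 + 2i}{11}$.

Divisor is real, so divide each part by 11:
= 6/11 + (2/11)i


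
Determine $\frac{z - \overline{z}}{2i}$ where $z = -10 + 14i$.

z - conjugate(z) = 2bi
(z - conjugate(z))/(2i) = 2bi/(2i) = b = 14


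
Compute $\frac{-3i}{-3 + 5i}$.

Multiply numerator and denominator by conjugate (-3 - 5i):
= (-3i)(-3 - 5i) / ((-3)^2 + 5^2)
= (-15 + 9i) / 34
= -15/34 + (9/34)i


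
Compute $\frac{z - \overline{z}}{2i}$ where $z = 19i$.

z - conjugate(z) = 2bi
(z - conjugate(z))/(2i) = 2bi/(2i) = b = 19


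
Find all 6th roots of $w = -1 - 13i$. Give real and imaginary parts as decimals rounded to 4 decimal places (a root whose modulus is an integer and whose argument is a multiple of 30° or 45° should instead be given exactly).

|w| = sqrt(170) ≈ 13.038405, arg(w) ≈ 265.601295°
Root modulus = sqrt(170)^(1/6) ≈ 1.534160
Root arguments: θ_k = (arg(w) + 360°k)/6 for k = 0, 1, ..., 5
Compute each root as (root modulus)(cos θ_k + i sin θ_k) using full-precision intermediates, then round to 4 decimal places.
Roots: 1.0986 + 1.0708i, -0.3781 + 1.4868i, -1.4767 + 0.4160i, -1.0986 - 1.0708i, 0.3781 - 1.4868i, 1.4767 - 0.4160i


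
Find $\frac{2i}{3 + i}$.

Multiply numerator and denominator by conjugate (3 - i):
= (2i)(3 - i) / (3^2 + 1^2)
= (2 + 6i) / 10
Divide through by 2: (1 + 3i) / 5
= 1/5 + (3/5)i


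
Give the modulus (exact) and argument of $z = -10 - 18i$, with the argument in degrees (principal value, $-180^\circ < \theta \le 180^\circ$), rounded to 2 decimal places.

|z| = sqrt((-10)^2 + (-18)^2) = sqrt(424)
arg(z) = arctan(b/a) = arctan(-18/-10) (quadrant-adjusted) = -119.05°


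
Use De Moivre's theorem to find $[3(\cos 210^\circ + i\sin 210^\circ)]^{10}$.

By De Moivre: z^n = r^n(cos(nθ) + i sin(nθ))
= 3^10(cos(10*210°) + i sin(10*210°))
= 59049(cos 300° + i sin 300°)
= 59049/2 - (59049*sqrt(3)/2)i


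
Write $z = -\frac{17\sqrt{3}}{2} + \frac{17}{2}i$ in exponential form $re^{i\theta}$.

r = |z| = sqrt((-17*sqrt(3)/2)^2 + (17/2)^2) = sqrt(867/4 + 289/4) = sqrt(289) = 17
θ = arctan(b/a) = arctan(8.5/-14.7224) (quadrant-adjusted) = 150° = 5π/6
z = 17e^(i*5π/6)


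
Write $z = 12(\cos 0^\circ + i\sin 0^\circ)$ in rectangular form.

a = r cos θ = 12 * 1 = 12
b = r sin θ = 12 * 0 = 0
z = 12


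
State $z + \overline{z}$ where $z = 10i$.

z + conjugate(z) = (a + bi) + (a - bi) = 2a
= 2 * 0 = 0


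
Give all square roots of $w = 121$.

|w| = 121, arg(w) = 0°
Root modulus = 121^(1/2) = 11
Root arguments: θ_k = (0° + 360°k)/2 for k = 0, 1, ..., 1
Roots: 11, -11


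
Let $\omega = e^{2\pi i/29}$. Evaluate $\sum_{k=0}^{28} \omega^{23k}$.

Let ζ = ω^23 = e^(2πi·23/29). Since 29 ∤ 23, ζ ≠ 1.
Sum = Σ_{k=0}^{28} ζ^k = (ζ^29 - 1)/(ζ - 1) = (ω^{23·29} - 1)/(ζ - 1) = (1 - 1)/(ζ - 1) = 0


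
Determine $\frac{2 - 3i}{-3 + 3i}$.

Multiply numerator and denominator by conjugate (-3 - 3i):
= (2 - 3i)(-3 - 3i) / ((-3)^2 + 3^2)
= (-15 + 3i) / 18
Divide through by 3: (-5 + i) / 6
= -5/6 + (1/6)i


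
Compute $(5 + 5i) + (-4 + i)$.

(5 + (-4)) + (5 + 1)i = 1 + 6i


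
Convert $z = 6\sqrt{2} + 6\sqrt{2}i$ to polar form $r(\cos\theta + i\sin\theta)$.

r = |z| = sqrt(a^2 + b^2) = sqrt((6*sqrt(2))^2 + (6*sqrt(2))^2) = sqrt(72 + 72) = sqrt(144) = 12
θ = arctan(b/a) = arctan(8.4853/8.4853) (quadrant-adjusted) = 45°
z = 12(cos 45° + i sin 45°)


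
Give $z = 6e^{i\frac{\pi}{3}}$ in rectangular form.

a = r cos θ = 6 * 1/2 = 3
b = r sin θ = 6 * sqrt(3)/2 = 3*sqrt(3)
z = 3 + 3*sqrt(3)i


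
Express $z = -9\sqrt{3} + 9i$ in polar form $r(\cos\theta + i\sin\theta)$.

r = |z| = sqrt(a^2 + b^2) = sqrt((-9*sqrt(3))^2 + (9)^2) = sqrt(243 + 81) = sqrt(324) = 18
θ = arctan(b/a) = arctan(9/-15.5885) (quadrant-adjusted) = 150°
z = 18(cos 150° + i sin 150°)


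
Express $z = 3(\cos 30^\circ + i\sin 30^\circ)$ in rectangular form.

a = r cos θ = 3 * sqrt(3)/2 = 3*sqrt(3)/2
b = r sin θ = 3 * 1/2 = 3/2
z = 3*sqrt(3)/2 + (3/2)i


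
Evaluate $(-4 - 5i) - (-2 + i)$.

(-4 - (-2)) + (-5 - 1)i = -2 - 6i


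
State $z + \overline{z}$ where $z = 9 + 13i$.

z + conjugate(z) = (a + bi) + (a - bi) = 2a
= 2 * 9 = 18


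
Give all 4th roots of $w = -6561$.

|w| = 6561, arg(w) = 180°
Root modulus = 6561^(1/4) = 9
Root arguments: θ_k = (180° + 360°k)/4 for k = 0, 1, ..., 3
Roots: 9*sqrt(2)/2 + (9*sqrt(2)/2)i, -9*sqrt(2)/2 + (9*sqrt(2)/2)i, -9*sqrt(2)/2 - (9*sqrt(2)/2)i, 9*sqrt(2)/2 - (9*sqrt(2)/2)i


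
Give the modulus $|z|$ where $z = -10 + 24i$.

|z| = sqrt(a^2 + b^2) = sqrt((-10)^2 + 24^2) = sqrt(676) = 26


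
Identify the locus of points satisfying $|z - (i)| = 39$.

|z - z0| = r describes a circle centered at z0 with radius r
Here z0 = i and r = 39
Locus: Circle centered at (0, 1) with radius 39


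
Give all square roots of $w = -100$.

|w| = 100, arg(w) = 180°
Root modulus = 100^(1/2) = 10
Root arguments: θ_k = (180° + 360°k)/2 for k = 0, 1, ..., 1
Roots: 10i, -10i


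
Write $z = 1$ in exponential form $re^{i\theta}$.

r = |z| = sqrt((1)^2 + (0)^2) = sqrt(1 + 0) = sqrt(1) = 1
b = 0 and a > 0, so z lies on the positive real axis: θ = 0
z = 1e^(i*0) = 1


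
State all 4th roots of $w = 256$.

|w| = 256, arg(w) = 0°
Root modulus = 256^(1/4) = 4
Root arguments: θ_k = (0° + 360°k)/4 for k = 0, 1, ..., 3
Roots: 4, 4i, -4, -4i


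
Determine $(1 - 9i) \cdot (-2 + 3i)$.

(a1*a2 - b1*b2) + (a1*b2 + b1*a2)i
= (-2 - (-27)) + (3 + 18)i
= 25 + 21i


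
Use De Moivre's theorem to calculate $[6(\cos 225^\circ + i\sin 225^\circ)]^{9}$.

By De Moivre: z^n = r^n(cos(nθ) + i sin(nθ))
= 6^9(cos(9*225°) + i sin(9*225°))
= 10077696(cos 225° + i sin 225°)
= -5038848*sqrt(2) - 5038848*sqrt(2)i


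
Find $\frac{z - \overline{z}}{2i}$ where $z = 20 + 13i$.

z - conjugate(z) = 2bi
(z - conjugate(z))/(2i) = 2bi/(2i) = b = 13


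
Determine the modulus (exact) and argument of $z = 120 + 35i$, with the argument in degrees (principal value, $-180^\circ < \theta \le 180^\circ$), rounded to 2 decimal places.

|z| = sqrt(120^2 + 35^2) = 125
arg(z) = arctan(b/a) = arctan(35/120) (quadrant-adjusted) = 16.26°


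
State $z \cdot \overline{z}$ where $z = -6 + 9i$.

z * conjugate(z) = |z|^2 = a^2 + b^2
= (-6)^2 + 9^2 = 117


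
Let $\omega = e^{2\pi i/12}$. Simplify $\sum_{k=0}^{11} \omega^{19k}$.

Let ζ = ω^19 = e^(2πi·19/12). Since 12 ∤ 19, ζ ≠ 1.
Sum = Σ_{k=0}^{11} ζ^k = (ζ^12 - 1)/(ζ - 1) = (ω^{19·12} - 1)/(ζ - 1) = (1 - 1)/(ζ - 1) = 0


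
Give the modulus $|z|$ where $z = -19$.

|z| = sqrt(a^2 + b^2) = sqrt((-19)^2 + 0^2) = sqrt(361) = 19


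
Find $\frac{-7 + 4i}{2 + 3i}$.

Multiply numerator and denominator by conjugate (2 - 3i):
= (-7 + 4i)(2 - 3i) / (2^2 + 3^2)
= (-2 + 29i) / 13
= -2/13 + (29/13)i


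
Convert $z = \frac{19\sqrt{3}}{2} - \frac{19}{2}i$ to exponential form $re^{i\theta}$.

r = |z| = sqrt((19*sqrt(3)/2)^2 + (-19/2)^2) = sqrt(1083/4 + 361/4) = sqrt(361) = 19
θ = arctan(b/a) = arctan(-9.5/16.4545) (quadrant-adjusted) = -30° = -π/6
z = 19e^(-i*π/6)


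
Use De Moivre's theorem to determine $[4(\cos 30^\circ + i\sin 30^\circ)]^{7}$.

By De Moivre: z^n = r^n(cos(nθ) + i sin(nθ))
= 4^7(cos(7*30°) + i sin(7*30°))
= 16384(cos 210° + i sin 210°)
= -8192*sqrt(3) - 8192i


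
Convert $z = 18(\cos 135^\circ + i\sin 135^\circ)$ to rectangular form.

a = r cos θ = 18 * -sqrt(2)/2 = -9*sqrt(2)
b = r sin θ = 18 * sqrt(2)/2 = 9*sqrt(2)
z = -9*sqrt(2) + 9*sqrt(2)i


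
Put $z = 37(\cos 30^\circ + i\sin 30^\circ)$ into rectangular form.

a = r cos θ = 37 * sqrt(3)/2 = 37*sqrt(3)/2
b = r sin θ = 37 * 1/2 = 37/2
z = 37*sqrt(3)/2 + (37/2)i


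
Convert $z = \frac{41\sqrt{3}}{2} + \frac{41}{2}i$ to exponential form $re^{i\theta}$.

r = |z| = sqrt((41*sqrt(3)/2)^2 + (41/2)^2) = sqrt(5043/4 + 1681/4) = sqrt(1681) = 41
θ = arctan(b/a) = arctan(20.5/35.507) (quadrant-adjusted) = 30° = π/6
z = 41e^(i*π/6)


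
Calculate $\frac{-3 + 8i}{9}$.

Divisor is real, so divide each part by 9:
= -1/3 + (8/9)i


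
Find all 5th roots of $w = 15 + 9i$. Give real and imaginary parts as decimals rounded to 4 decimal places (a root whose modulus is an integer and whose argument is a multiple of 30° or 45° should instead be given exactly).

|w| = sqrt(306) ≈ 17.492856, arg(w) ≈ 30.963757°
Root modulus = sqrt(306)^(1/5) ≈ 1.772442
Root arguments: θ_k = (arg(w) + 360°k)/5 for k = 0, 1, ..., 4
Compute each root as (root modulus)(cos θ_k + i sin θ_k) using full-precision intermediates, then round to 4 decimal places.
Roots: 1.7621 + 0.1912i, 0.3627 + 1.7349i, -1.5380 + 0.8811i, -1.3132 - 1.1904i, 0.7264 - 1.6168i


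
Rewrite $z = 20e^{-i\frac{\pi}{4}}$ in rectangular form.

a = r cos θ = 20 * sqrt(2)/2 = 10*sqrt(2)
b = r sin θ = 20 * -sqrt(2)/2 = -10*sqrt(2)
z = 10*sqrt(2) - 10*sqrt(2)i


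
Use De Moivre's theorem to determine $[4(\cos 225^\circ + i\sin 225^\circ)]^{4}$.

By De Moivre: z^n = r^n(cos(nθ) + i sin(nθ))
= 4^4(cos(4*225°) + i sin(4*225°))
= 256(cos 180° + i sin 180°)
= -256


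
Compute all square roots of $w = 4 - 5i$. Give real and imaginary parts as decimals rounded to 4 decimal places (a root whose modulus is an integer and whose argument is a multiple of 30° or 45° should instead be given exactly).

|w| = sqrt(41) ≈ 6.403124, arg(w) ≈ 308.659808°
Root modulus = sqrt(41)^(1/2) ≈ 2.530440
Root arguments: θ_k = (arg(w) + 360°k)/2 for k = 0, 1, ..., 1
Compute each root as (root modulus)(cos θ_k + i sin θ_k) using full-precision intermediates, then round to 4 decimal places.
Roots: -2.2807 + 1.0962i, 2.2807 - 1.0962i


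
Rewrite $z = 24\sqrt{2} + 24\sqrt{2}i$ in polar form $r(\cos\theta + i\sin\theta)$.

r = |z| = sqrt(a^2 + b^2) = sqrt((24*sqrt(2))^2 + (24*sqrt(2))^2) = sqrt(1152 + 1152) = sqrt(2304) = 48
θ = arctan(b/a) = arctan(33.9411/33.9411) (quadrant-adjusted) = 45°
z = 48(cos 45° + i sin 45°)


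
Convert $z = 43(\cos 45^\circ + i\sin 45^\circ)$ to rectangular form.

a = r cos θ = 43 * sqrt(2)/2 = 43*sqrt(2)/2
b = r sin θ = 43 * sqrt(2)/2 = 43*sqrt(2)/2
z = 43*sqrt(2)/2 + (43*sqrt(2)/2)i


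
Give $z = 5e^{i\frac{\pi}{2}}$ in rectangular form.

a = r cos θ = 5 * 0 = 0
b = r sin θ = 5 * 1 = 5
z = 5i


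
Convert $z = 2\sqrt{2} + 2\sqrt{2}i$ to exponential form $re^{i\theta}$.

r = |z| = sqrt((2*sqrt(2))^2 + (2*sqrt(2))^2) = sqrt(8 + 8) = sqrt(16) = 4
θ = arctan(b/a) = arctan(2.8284/2.8284) (quadrant-adjusted) = 45° = π/4
z = 4e^(i*π/4)


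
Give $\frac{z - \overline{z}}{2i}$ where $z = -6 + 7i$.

z - conjugate(z) = 2bi
(z - conjugate(z))/(2i) = 2bi/(2i) = b = 7


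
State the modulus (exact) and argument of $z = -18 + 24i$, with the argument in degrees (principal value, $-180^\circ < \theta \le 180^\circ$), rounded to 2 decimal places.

|z| = sqrt((-18)^2 + 24^2) = 30
arg(z) = arctan(b/a) = arctan(24/-18) (quadrant-adjusted) = 126.87°


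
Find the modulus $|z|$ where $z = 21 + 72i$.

|z| = sqrt(a^2 + b^2) = sqrt(21^2 + 72^2) = sqrt(5625) = 75


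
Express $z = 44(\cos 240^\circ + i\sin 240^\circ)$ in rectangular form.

a = r cos θ = 44 * -1/2 = -22
b = r sin θ = 44 * -sqrt(3)/2 = -22*sqrt(3)
z = -22 - 22*sqrt(3)i


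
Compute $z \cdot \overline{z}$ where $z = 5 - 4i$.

z * conjugate(z) = |z|^2 = a^2 + b^2
= 5^2 + (-4)^2 = 41


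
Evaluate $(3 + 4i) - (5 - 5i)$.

(3 - 5) + (4 - (-5))i = -2 + 9i


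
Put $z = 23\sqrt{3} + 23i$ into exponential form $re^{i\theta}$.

r = |z| = sqrt((23*sqrt(3))^2 + (23)^2) = sqrt(1587 + 529) = sqrt(2116) = 46
θ = arctan(b/a) = arctan(23/39.8372) (quadrant-adjusted) = 30° = π/6
z = 46e^(i*π/6)


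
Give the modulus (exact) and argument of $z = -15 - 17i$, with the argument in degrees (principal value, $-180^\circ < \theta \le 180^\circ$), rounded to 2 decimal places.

|z| = sqrt((-15)^2 + (-17)^2) = sqrt(514)
arg(z) = arctan(b/a) = arctan(-17/-15) (quadrant-adjusted) = -131.42°


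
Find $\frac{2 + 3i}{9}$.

Divisor is real, so divide each part by 9:
= 2/9 + (1/3)i


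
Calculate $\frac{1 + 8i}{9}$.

Divisor is real, so divide each part by 9:
= 1/9 + (8/9)i


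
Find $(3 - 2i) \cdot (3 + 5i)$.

(a1*a2 - b1*b2) + (a1*b2 + b1*a2)i
= (9 - (-10)) + (15 + (-6))i
= 19 + 9i


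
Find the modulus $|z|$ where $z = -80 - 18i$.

|z| = sqrt(a^2 + b^2) = sqrt((-80)^2 + (-18)^2) = sqrt(6724) = 82


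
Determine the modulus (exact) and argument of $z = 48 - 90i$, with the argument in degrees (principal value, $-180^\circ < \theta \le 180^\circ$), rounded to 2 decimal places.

|z| = sqrt(48^2 + (-90)^2) = 102
arg(z) = arctan(b/a) = arctan(-90/48) (quadrant-adjusted) = -61.93°


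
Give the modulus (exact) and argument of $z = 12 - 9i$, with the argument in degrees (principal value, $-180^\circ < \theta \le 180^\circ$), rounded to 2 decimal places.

|z| = sqrt(12^2 + (-9)^2) = 15
arg(z) = arctan(b/a) = arctan(-9/12) (quadrant-adjusted) = -36.87°


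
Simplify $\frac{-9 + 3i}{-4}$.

Divisor is real, so divide each part by -4:
= 9/4 - (3/4)i


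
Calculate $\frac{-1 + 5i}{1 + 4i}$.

Multiply numerator and denominator by conjugate (1 - 4i):
= (-1 + 5i)(1 - 4i) / (1^2 + 4^2)
= (19 + 9i) / 17
= 19/17 + (9/17)i


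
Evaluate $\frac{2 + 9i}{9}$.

Divisor is real, so divide each part by 9:
= 2/9 + i


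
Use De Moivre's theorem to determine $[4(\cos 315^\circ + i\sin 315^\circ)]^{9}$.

By De Moivre: z^n = r^n(cos(nθ) + i sin(nθ))
= 4^9(cos(9*315°) + i sin(9*315°))
= 262144(cos 315° + i sin 315°)
= 131072*sqrt(2) - 131072*sqrt(2)i


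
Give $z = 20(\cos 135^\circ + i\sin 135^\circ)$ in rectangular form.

a = r cos θ = 20 * -sqrt(2)/2 = -10*sqrt(2)
b = r sin θ = 20 * sqrt(2)/2 = 10*sqrt(2)
z = -10*sqrt(2) + 10*sqrt(2)i


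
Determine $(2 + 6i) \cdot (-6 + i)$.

(a1*a2 - b1*b2) + (a1*b2 + b1*a2)i
= (-12 - 6) + (2 + (-36))i
= -18 - 34i


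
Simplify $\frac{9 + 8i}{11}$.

Divisor is real, so divide each part by 11:
= 9/11 + (8/11)i


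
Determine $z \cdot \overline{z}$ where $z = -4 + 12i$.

z * conjugate(z) = |z|^2 = a^2 + b^2
= (-4)^2 + 12^2 = 160


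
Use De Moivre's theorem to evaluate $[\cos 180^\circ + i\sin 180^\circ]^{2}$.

By De Moivre: z^n = r^n(cos(nθ) + i sin(nθ))
= 1^2(cos(2*180°) + i sin(2*180°))
= 1(cos 0° + i sin 0°)
= 1


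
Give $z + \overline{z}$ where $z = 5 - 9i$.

z + conjugate(z) = (a + bi) + (a - bi) = 2a
= 2 * 5 = 10


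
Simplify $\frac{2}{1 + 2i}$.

Multiply numerator and denominator by conjugate (1 - 2i):
= (2)(1 - 2i) / (1^2 + 2^2)
= (2 - 4i) / 5
= 2/5 - (4/5)i


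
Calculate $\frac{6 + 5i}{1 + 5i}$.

Multiply numerator and denominator by conjugate (1 - 5i):
= (6 + 5i)(1 - 5i) / (1^2 + 5^2)
= (31 - 25i) / 26
= 31/26 - (25/26)i


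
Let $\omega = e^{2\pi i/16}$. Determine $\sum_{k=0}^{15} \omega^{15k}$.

Let ζ = ω^15 = e^(2πi·15/16). Since 16 ∤ 15, ζ ≠ 1.
Sum = Σ_{k=0}^{15} ζ^k = (ζ^16 - 1)/(ζ - 1) = (ω^{15·16} - 1)/(ζ - 1) = (1 - 1)/(ζ - 1) = 0


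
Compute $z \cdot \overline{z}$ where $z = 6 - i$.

z * conjugate(z) = |z|^2 = a^2 + b^2
= 6^2 + (-1)^2 = 37


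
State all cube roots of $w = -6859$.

|w| = 6859, arg(w) = 180°
Root modulus = 6859^(1/3) = 19
Root arguments: θ_k = (180° + 360°k)/3 for k = 0, 1, ..., 2
Roots: 19/2 + (19*sqrt(3)/2)i, -19, 19/2 - (19*sqrt(3)/2)i


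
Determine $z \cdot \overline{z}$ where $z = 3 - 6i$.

z * conjugate(z) = |z|^2 = a^2 + b^2
= 3^2 + (-6)^2 = 45


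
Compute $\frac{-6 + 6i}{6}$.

Divisor is real, so divide each part by 6:
= -1 + i


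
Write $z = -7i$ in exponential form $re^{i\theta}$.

r = |z| = sqrt((0)^2 + (-7)^2) = sqrt(0 + 49) = sqrt(49) = 7
a = 0 and b < 0, so z lies on the negative imaginary axis: θ = -90° = -π/2
z = 7e^(-i*π/2)


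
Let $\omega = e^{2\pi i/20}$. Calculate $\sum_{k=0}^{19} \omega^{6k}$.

Let ζ = ω^6 = e^(2πi·6/20). Since 20 ∤ 6, ζ ≠ 1.
Sum = Σ_{k=0}^{19} ζ^k = (ζ^20 - 1)/(ζ - 1) = (ω^{6·20} - 1)/(ζ - 1) = (1 - 1)/(ζ - 1) = 0


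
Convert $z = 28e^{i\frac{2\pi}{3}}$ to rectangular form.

a = r cos θ = 28 * -1/2 = -14
b = r sin θ = 28 * sqrt(3)/2 = 14*sqrt(3)
z = -14 + 14*sqrt(3)i


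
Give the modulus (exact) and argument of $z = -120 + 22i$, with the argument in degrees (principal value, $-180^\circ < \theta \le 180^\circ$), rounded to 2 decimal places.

|z| = sqrt((-120)^2 + 22^2) = 122
arg(z) = arctan(b/a) = arctan(22/-120) (quadrant-adjusted) = 169.61°


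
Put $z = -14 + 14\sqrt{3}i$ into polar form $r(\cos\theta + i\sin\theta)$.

r = |z| = sqrt(a^2 + b^2) = sqrt((-14)^2 + (14*sqrt(3))^2) = sqrt(196 + 588) = sqrt(784) = 28
θ = arctan(b/a) = arctan(24.2487/-14) (quadrant-adjusted) = 120°
z = 28(cos 120° + i sin 120°)
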